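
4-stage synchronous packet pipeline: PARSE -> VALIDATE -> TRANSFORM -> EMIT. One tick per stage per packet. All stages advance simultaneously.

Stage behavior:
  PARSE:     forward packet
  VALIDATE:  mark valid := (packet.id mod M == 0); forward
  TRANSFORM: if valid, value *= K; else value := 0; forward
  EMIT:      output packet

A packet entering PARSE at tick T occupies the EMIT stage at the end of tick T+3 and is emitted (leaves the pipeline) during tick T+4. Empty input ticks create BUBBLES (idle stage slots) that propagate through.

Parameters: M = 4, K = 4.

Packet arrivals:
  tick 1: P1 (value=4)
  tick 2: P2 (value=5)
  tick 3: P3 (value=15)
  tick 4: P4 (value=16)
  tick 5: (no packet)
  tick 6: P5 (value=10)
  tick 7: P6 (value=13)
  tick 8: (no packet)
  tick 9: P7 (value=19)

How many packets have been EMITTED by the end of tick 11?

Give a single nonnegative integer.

Answer: 6

Derivation:
Tick 1: [PARSE:P1(v=4,ok=F), VALIDATE:-, TRANSFORM:-, EMIT:-] out:-; in:P1
Tick 2: [PARSE:P2(v=5,ok=F), VALIDATE:P1(v=4,ok=F), TRANSFORM:-, EMIT:-] out:-; in:P2
Tick 3: [PARSE:P3(v=15,ok=F), VALIDATE:P2(v=5,ok=F), TRANSFORM:P1(v=0,ok=F), EMIT:-] out:-; in:P3
Tick 4: [PARSE:P4(v=16,ok=F), VALIDATE:P3(v=15,ok=F), TRANSFORM:P2(v=0,ok=F), EMIT:P1(v=0,ok=F)] out:-; in:P4
Tick 5: [PARSE:-, VALIDATE:P4(v=16,ok=T), TRANSFORM:P3(v=0,ok=F), EMIT:P2(v=0,ok=F)] out:P1(v=0); in:-
Tick 6: [PARSE:P5(v=10,ok=F), VALIDATE:-, TRANSFORM:P4(v=64,ok=T), EMIT:P3(v=0,ok=F)] out:P2(v=0); in:P5
Tick 7: [PARSE:P6(v=13,ok=F), VALIDATE:P5(v=10,ok=F), TRANSFORM:-, EMIT:P4(v=64,ok=T)] out:P3(v=0); in:P6
Tick 8: [PARSE:-, VALIDATE:P6(v=13,ok=F), TRANSFORM:P5(v=0,ok=F), EMIT:-] out:P4(v=64); in:-
Tick 9: [PARSE:P7(v=19,ok=F), VALIDATE:-, TRANSFORM:P6(v=0,ok=F), EMIT:P5(v=0,ok=F)] out:-; in:P7
Tick 10: [PARSE:-, VALIDATE:P7(v=19,ok=F), TRANSFORM:-, EMIT:P6(v=0,ok=F)] out:P5(v=0); in:-
Tick 11: [PARSE:-, VALIDATE:-, TRANSFORM:P7(v=0,ok=F), EMIT:-] out:P6(v=0); in:-
Emitted by tick 11: ['P1', 'P2', 'P3', 'P4', 'P5', 'P6']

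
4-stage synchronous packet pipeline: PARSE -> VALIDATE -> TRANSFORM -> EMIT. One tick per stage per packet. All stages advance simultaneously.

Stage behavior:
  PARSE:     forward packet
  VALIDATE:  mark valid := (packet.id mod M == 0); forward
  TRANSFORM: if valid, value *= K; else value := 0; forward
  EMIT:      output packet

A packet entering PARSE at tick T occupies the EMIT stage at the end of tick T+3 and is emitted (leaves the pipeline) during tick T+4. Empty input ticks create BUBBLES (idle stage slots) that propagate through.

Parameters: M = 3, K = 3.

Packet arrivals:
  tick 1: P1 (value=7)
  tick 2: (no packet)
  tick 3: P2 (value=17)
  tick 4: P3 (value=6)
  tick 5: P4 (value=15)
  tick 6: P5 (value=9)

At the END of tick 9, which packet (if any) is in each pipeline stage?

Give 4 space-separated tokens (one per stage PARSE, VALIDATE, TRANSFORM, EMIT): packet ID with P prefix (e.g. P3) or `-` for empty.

Tick 1: [PARSE:P1(v=7,ok=F), VALIDATE:-, TRANSFORM:-, EMIT:-] out:-; in:P1
Tick 2: [PARSE:-, VALIDATE:P1(v=7,ok=F), TRANSFORM:-, EMIT:-] out:-; in:-
Tick 3: [PARSE:P2(v=17,ok=F), VALIDATE:-, TRANSFORM:P1(v=0,ok=F), EMIT:-] out:-; in:P2
Tick 4: [PARSE:P3(v=6,ok=F), VALIDATE:P2(v=17,ok=F), TRANSFORM:-, EMIT:P1(v=0,ok=F)] out:-; in:P3
Tick 5: [PARSE:P4(v=15,ok=F), VALIDATE:P3(v=6,ok=T), TRANSFORM:P2(v=0,ok=F), EMIT:-] out:P1(v=0); in:P4
Tick 6: [PARSE:P5(v=9,ok=F), VALIDATE:P4(v=15,ok=F), TRANSFORM:P3(v=18,ok=T), EMIT:P2(v=0,ok=F)] out:-; in:P5
Tick 7: [PARSE:-, VALIDATE:P5(v=9,ok=F), TRANSFORM:P4(v=0,ok=F), EMIT:P3(v=18,ok=T)] out:P2(v=0); in:-
Tick 8: [PARSE:-, VALIDATE:-, TRANSFORM:P5(v=0,ok=F), EMIT:P4(v=0,ok=F)] out:P3(v=18); in:-
Tick 9: [PARSE:-, VALIDATE:-, TRANSFORM:-, EMIT:P5(v=0,ok=F)] out:P4(v=0); in:-
At end of tick 9: ['-', '-', '-', 'P5']

Answer: - - - P5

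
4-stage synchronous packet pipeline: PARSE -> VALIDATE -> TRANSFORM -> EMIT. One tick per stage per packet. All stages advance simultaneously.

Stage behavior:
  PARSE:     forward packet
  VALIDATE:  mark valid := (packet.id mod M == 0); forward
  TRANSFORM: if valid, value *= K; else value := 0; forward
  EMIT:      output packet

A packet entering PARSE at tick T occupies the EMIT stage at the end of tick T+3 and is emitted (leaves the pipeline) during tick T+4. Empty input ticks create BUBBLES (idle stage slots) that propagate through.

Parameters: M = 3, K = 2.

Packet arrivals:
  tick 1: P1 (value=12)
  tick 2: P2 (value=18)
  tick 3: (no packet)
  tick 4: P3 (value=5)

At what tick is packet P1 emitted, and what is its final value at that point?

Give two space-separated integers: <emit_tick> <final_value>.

Answer: 5 0

Derivation:
Tick 1: [PARSE:P1(v=12,ok=F), VALIDATE:-, TRANSFORM:-, EMIT:-] out:-; in:P1
Tick 2: [PARSE:P2(v=18,ok=F), VALIDATE:P1(v=12,ok=F), TRANSFORM:-, EMIT:-] out:-; in:P2
Tick 3: [PARSE:-, VALIDATE:P2(v=18,ok=F), TRANSFORM:P1(v=0,ok=F), EMIT:-] out:-; in:-
Tick 4: [PARSE:P3(v=5,ok=F), VALIDATE:-, TRANSFORM:P2(v=0,ok=F), EMIT:P1(v=0,ok=F)] out:-; in:P3
Tick 5: [PARSE:-, VALIDATE:P3(v=5,ok=T), TRANSFORM:-, EMIT:P2(v=0,ok=F)] out:P1(v=0); in:-
Tick 6: [PARSE:-, VALIDATE:-, TRANSFORM:P3(v=10,ok=T), EMIT:-] out:P2(v=0); in:-
Tick 7: [PARSE:-, VALIDATE:-, TRANSFORM:-, EMIT:P3(v=10,ok=T)] out:-; in:-
Tick 8: [PARSE:-, VALIDATE:-, TRANSFORM:-, EMIT:-] out:P3(v=10); in:-
P1: arrives tick 1, valid=False (id=1, id%3=1), emit tick 5, final value 0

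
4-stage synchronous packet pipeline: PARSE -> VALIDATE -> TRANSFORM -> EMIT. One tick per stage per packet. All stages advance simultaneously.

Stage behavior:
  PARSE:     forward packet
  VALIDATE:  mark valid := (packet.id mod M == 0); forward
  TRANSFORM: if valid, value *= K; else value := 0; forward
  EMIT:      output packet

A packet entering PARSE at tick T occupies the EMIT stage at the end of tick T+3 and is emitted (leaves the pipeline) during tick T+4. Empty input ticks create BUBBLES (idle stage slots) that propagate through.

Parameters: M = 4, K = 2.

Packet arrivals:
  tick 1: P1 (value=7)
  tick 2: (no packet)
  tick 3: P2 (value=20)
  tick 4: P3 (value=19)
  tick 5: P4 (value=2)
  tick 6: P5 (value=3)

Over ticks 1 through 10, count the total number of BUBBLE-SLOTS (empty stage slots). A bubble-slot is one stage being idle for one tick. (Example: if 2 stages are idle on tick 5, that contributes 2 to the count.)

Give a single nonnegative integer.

Tick 1: [PARSE:P1(v=7,ok=F), VALIDATE:-, TRANSFORM:-, EMIT:-] out:-; bubbles=3
Tick 2: [PARSE:-, VALIDATE:P1(v=7,ok=F), TRANSFORM:-, EMIT:-] out:-; bubbles=3
Tick 3: [PARSE:P2(v=20,ok=F), VALIDATE:-, TRANSFORM:P1(v=0,ok=F), EMIT:-] out:-; bubbles=2
Tick 4: [PARSE:P3(v=19,ok=F), VALIDATE:P2(v=20,ok=F), TRANSFORM:-, EMIT:P1(v=0,ok=F)] out:-; bubbles=1
Tick 5: [PARSE:P4(v=2,ok=F), VALIDATE:P3(v=19,ok=F), TRANSFORM:P2(v=0,ok=F), EMIT:-] out:P1(v=0); bubbles=1
Tick 6: [PARSE:P5(v=3,ok=F), VALIDATE:P4(v=2,ok=T), TRANSFORM:P3(v=0,ok=F), EMIT:P2(v=0,ok=F)] out:-; bubbles=0
Tick 7: [PARSE:-, VALIDATE:P5(v=3,ok=F), TRANSFORM:P4(v=4,ok=T), EMIT:P3(v=0,ok=F)] out:P2(v=0); bubbles=1
Tick 8: [PARSE:-, VALIDATE:-, TRANSFORM:P5(v=0,ok=F), EMIT:P4(v=4,ok=T)] out:P3(v=0); bubbles=2
Tick 9: [PARSE:-, VALIDATE:-, TRANSFORM:-, EMIT:P5(v=0,ok=F)] out:P4(v=4); bubbles=3
Tick 10: [PARSE:-, VALIDATE:-, TRANSFORM:-, EMIT:-] out:P5(v=0); bubbles=4
Total bubble-slots: 20

Answer: 20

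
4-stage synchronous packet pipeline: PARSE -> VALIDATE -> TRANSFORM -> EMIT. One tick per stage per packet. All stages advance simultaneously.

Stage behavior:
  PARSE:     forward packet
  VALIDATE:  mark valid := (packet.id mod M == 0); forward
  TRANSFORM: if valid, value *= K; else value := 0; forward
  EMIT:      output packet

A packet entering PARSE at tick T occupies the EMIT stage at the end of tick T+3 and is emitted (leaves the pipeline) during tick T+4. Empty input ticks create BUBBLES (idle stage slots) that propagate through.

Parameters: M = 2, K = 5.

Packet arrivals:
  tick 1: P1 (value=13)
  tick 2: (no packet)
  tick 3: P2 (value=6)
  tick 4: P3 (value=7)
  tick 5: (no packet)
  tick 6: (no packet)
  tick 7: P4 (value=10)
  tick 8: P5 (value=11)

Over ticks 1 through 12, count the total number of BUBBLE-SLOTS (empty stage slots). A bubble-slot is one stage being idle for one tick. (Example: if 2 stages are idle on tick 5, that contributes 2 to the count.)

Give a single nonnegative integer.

Tick 1: [PARSE:P1(v=13,ok=F), VALIDATE:-, TRANSFORM:-, EMIT:-] out:-; bubbles=3
Tick 2: [PARSE:-, VALIDATE:P1(v=13,ok=F), TRANSFORM:-, EMIT:-] out:-; bubbles=3
Tick 3: [PARSE:P2(v=6,ok=F), VALIDATE:-, TRANSFORM:P1(v=0,ok=F), EMIT:-] out:-; bubbles=2
Tick 4: [PARSE:P3(v=7,ok=F), VALIDATE:P2(v=6,ok=T), TRANSFORM:-, EMIT:P1(v=0,ok=F)] out:-; bubbles=1
Tick 5: [PARSE:-, VALIDATE:P3(v=7,ok=F), TRANSFORM:P2(v=30,ok=T), EMIT:-] out:P1(v=0); bubbles=2
Tick 6: [PARSE:-, VALIDATE:-, TRANSFORM:P3(v=0,ok=F), EMIT:P2(v=30,ok=T)] out:-; bubbles=2
Tick 7: [PARSE:P4(v=10,ok=F), VALIDATE:-, TRANSFORM:-, EMIT:P3(v=0,ok=F)] out:P2(v=30); bubbles=2
Tick 8: [PARSE:P5(v=11,ok=F), VALIDATE:P4(v=10,ok=T), TRANSFORM:-, EMIT:-] out:P3(v=0); bubbles=2
Tick 9: [PARSE:-, VALIDATE:P5(v=11,ok=F), TRANSFORM:P4(v=50,ok=T), EMIT:-] out:-; bubbles=2
Tick 10: [PARSE:-, VALIDATE:-, TRANSFORM:P5(v=0,ok=F), EMIT:P4(v=50,ok=T)] out:-; bubbles=2
Tick 11: [PARSE:-, VALIDATE:-, TRANSFORM:-, EMIT:P5(v=0,ok=F)] out:P4(v=50); bubbles=3
Tick 12: [PARSE:-, VALIDATE:-, TRANSFORM:-, EMIT:-] out:P5(v=0); bubbles=4
Total bubble-slots: 28

Answer: 28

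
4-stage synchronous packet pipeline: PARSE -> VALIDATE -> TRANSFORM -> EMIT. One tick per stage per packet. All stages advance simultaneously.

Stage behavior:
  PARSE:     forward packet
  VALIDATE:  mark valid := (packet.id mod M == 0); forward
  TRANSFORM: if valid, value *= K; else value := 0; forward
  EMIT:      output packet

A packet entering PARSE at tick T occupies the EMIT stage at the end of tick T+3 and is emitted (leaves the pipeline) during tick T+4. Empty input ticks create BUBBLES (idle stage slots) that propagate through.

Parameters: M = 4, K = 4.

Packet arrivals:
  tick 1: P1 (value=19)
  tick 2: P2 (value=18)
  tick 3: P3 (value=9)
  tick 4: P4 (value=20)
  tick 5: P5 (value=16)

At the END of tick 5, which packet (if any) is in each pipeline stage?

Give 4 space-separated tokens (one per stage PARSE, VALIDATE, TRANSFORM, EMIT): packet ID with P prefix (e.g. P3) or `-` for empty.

Answer: P5 P4 P3 P2

Derivation:
Tick 1: [PARSE:P1(v=19,ok=F), VALIDATE:-, TRANSFORM:-, EMIT:-] out:-; in:P1
Tick 2: [PARSE:P2(v=18,ok=F), VALIDATE:P1(v=19,ok=F), TRANSFORM:-, EMIT:-] out:-; in:P2
Tick 3: [PARSE:P3(v=9,ok=F), VALIDATE:P2(v=18,ok=F), TRANSFORM:P1(v=0,ok=F), EMIT:-] out:-; in:P3
Tick 4: [PARSE:P4(v=20,ok=F), VALIDATE:P3(v=9,ok=F), TRANSFORM:P2(v=0,ok=F), EMIT:P1(v=0,ok=F)] out:-; in:P4
Tick 5: [PARSE:P5(v=16,ok=F), VALIDATE:P4(v=20,ok=T), TRANSFORM:P3(v=0,ok=F), EMIT:P2(v=0,ok=F)] out:P1(v=0); in:P5
At end of tick 5: ['P5', 'P4', 'P3', 'P2']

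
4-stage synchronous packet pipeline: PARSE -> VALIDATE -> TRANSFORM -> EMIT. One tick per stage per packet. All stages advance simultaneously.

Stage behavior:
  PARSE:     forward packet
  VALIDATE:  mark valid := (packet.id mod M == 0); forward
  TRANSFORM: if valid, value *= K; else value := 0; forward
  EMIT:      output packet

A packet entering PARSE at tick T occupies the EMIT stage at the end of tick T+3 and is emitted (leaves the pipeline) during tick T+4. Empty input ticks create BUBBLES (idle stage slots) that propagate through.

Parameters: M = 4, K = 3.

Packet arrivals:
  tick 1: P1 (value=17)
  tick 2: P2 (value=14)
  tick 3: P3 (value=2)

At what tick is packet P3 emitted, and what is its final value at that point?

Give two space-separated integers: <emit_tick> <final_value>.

Tick 1: [PARSE:P1(v=17,ok=F), VALIDATE:-, TRANSFORM:-, EMIT:-] out:-; in:P1
Tick 2: [PARSE:P2(v=14,ok=F), VALIDATE:P1(v=17,ok=F), TRANSFORM:-, EMIT:-] out:-; in:P2
Tick 3: [PARSE:P3(v=2,ok=F), VALIDATE:P2(v=14,ok=F), TRANSFORM:P1(v=0,ok=F), EMIT:-] out:-; in:P3
Tick 4: [PARSE:-, VALIDATE:P3(v=2,ok=F), TRANSFORM:P2(v=0,ok=F), EMIT:P1(v=0,ok=F)] out:-; in:-
Tick 5: [PARSE:-, VALIDATE:-, TRANSFORM:P3(v=0,ok=F), EMIT:P2(v=0,ok=F)] out:P1(v=0); in:-
Tick 6: [PARSE:-, VALIDATE:-, TRANSFORM:-, EMIT:P3(v=0,ok=F)] out:P2(v=0); in:-
Tick 7: [PARSE:-, VALIDATE:-, TRANSFORM:-, EMIT:-] out:P3(v=0); in:-
P3: arrives tick 3, valid=False (id=3, id%4=3), emit tick 7, final value 0

Answer: 7 0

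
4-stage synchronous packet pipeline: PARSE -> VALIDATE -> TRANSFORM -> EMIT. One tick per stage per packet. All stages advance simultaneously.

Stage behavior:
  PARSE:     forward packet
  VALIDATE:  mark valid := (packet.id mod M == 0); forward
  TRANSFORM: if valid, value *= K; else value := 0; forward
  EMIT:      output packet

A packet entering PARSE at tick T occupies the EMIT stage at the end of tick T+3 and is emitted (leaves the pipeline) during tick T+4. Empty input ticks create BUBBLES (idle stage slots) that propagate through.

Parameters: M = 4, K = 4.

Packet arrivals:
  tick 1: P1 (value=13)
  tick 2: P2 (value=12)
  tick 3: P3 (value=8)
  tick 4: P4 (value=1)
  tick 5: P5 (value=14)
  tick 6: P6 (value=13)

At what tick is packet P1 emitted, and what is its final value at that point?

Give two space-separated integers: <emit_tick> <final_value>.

Tick 1: [PARSE:P1(v=13,ok=F), VALIDATE:-, TRANSFORM:-, EMIT:-] out:-; in:P1
Tick 2: [PARSE:P2(v=12,ok=F), VALIDATE:P1(v=13,ok=F), TRANSFORM:-, EMIT:-] out:-; in:P2
Tick 3: [PARSE:P3(v=8,ok=F), VALIDATE:P2(v=12,ok=F), TRANSFORM:P1(v=0,ok=F), EMIT:-] out:-; in:P3
Tick 4: [PARSE:P4(v=1,ok=F), VALIDATE:P3(v=8,ok=F), TRANSFORM:P2(v=0,ok=F), EMIT:P1(v=0,ok=F)] out:-; in:P4
Tick 5: [PARSE:P5(v=14,ok=F), VALIDATE:P4(v=1,ok=T), TRANSFORM:P3(v=0,ok=F), EMIT:P2(v=0,ok=F)] out:P1(v=0); in:P5
Tick 6: [PARSE:P6(v=13,ok=F), VALIDATE:P5(v=14,ok=F), TRANSFORM:P4(v=4,ok=T), EMIT:P3(v=0,ok=F)] out:P2(v=0); in:P6
Tick 7: [PARSE:-, VALIDATE:P6(v=13,ok=F), TRANSFORM:P5(v=0,ok=F), EMIT:P4(v=4,ok=T)] out:P3(v=0); in:-
Tick 8: [PARSE:-, VALIDATE:-, TRANSFORM:P6(v=0,ok=F), EMIT:P5(v=0,ok=F)] out:P4(v=4); in:-
Tick 9: [PARSE:-, VALIDATE:-, TRANSFORM:-, EMIT:P6(v=0,ok=F)] out:P5(v=0); in:-
Tick 10: [PARSE:-, VALIDATE:-, TRANSFORM:-, EMIT:-] out:P6(v=0); in:-
P1: arrives tick 1, valid=False (id=1, id%4=1), emit tick 5, final value 0

Answer: 5 0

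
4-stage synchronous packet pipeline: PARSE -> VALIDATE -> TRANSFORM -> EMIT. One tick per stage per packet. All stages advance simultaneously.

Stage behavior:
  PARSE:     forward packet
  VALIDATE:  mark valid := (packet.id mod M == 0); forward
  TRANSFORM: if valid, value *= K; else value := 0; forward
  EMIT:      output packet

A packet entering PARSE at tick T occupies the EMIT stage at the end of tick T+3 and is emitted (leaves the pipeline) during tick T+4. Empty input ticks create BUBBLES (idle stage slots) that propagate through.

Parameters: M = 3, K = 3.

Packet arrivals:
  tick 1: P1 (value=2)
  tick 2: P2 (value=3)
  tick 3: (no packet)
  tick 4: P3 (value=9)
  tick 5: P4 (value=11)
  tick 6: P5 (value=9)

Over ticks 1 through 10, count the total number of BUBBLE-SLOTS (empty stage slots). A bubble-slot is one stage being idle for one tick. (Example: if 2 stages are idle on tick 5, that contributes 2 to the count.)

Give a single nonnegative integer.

Answer: 20

Derivation:
Tick 1: [PARSE:P1(v=2,ok=F), VALIDATE:-, TRANSFORM:-, EMIT:-] out:-; bubbles=3
Tick 2: [PARSE:P2(v=3,ok=F), VALIDATE:P1(v=2,ok=F), TRANSFORM:-, EMIT:-] out:-; bubbles=2
Tick 3: [PARSE:-, VALIDATE:P2(v=3,ok=F), TRANSFORM:P1(v=0,ok=F), EMIT:-] out:-; bubbles=2
Tick 4: [PARSE:P3(v=9,ok=F), VALIDATE:-, TRANSFORM:P2(v=0,ok=F), EMIT:P1(v=0,ok=F)] out:-; bubbles=1
Tick 5: [PARSE:P4(v=11,ok=F), VALIDATE:P3(v=9,ok=T), TRANSFORM:-, EMIT:P2(v=0,ok=F)] out:P1(v=0); bubbles=1
Tick 6: [PARSE:P5(v=9,ok=F), VALIDATE:P4(v=11,ok=F), TRANSFORM:P3(v=27,ok=T), EMIT:-] out:P2(v=0); bubbles=1
Tick 7: [PARSE:-, VALIDATE:P5(v=9,ok=F), TRANSFORM:P4(v=0,ok=F), EMIT:P3(v=27,ok=T)] out:-; bubbles=1
Tick 8: [PARSE:-, VALIDATE:-, TRANSFORM:P5(v=0,ok=F), EMIT:P4(v=0,ok=F)] out:P3(v=27); bubbles=2
Tick 9: [PARSE:-, VALIDATE:-, TRANSFORM:-, EMIT:P5(v=0,ok=F)] out:P4(v=0); bubbles=3
Tick 10: [PARSE:-, VALIDATE:-, TRANSFORM:-, EMIT:-] out:P5(v=0); bubbles=4
Total bubble-slots: 20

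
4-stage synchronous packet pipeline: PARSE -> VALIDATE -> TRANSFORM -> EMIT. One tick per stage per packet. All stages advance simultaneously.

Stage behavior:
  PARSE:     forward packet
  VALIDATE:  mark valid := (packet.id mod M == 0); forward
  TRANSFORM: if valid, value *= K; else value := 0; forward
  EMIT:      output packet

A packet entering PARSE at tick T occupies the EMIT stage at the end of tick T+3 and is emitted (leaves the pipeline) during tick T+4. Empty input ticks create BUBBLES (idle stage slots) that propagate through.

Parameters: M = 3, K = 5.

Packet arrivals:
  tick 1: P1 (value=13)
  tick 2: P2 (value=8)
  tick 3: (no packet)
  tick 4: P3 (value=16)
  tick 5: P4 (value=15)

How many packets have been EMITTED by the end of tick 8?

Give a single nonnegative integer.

Tick 1: [PARSE:P1(v=13,ok=F), VALIDATE:-, TRANSFORM:-, EMIT:-] out:-; in:P1
Tick 2: [PARSE:P2(v=8,ok=F), VALIDATE:P1(v=13,ok=F), TRANSFORM:-, EMIT:-] out:-; in:P2
Tick 3: [PARSE:-, VALIDATE:P2(v=8,ok=F), TRANSFORM:P1(v=0,ok=F), EMIT:-] out:-; in:-
Tick 4: [PARSE:P3(v=16,ok=F), VALIDATE:-, TRANSFORM:P2(v=0,ok=F), EMIT:P1(v=0,ok=F)] out:-; in:P3
Tick 5: [PARSE:P4(v=15,ok=F), VALIDATE:P3(v=16,ok=T), TRANSFORM:-, EMIT:P2(v=0,ok=F)] out:P1(v=0); in:P4
Tick 6: [PARSE:-, VALIDATE:P4(v=15,ok=F), TRANSFORM:P3(v=80,ok=T), EMIT:-] out:P2(v=0); in:-
Tick 7: [PARSE:-, VALIDATE:-, TRANSFORM:P4(v=0,ok=F), EMIT:P3(v=80,ok=T)] out:-; in:-
Tick 8: [PARSE:-, VALIDATE:-, TRANSFORM:-, EMIT:P4(v=0,ok=F)] out:P3(v=80); in:-
Emitted by tick 8: ['P1', 'P2', 'P3']

Answer: 3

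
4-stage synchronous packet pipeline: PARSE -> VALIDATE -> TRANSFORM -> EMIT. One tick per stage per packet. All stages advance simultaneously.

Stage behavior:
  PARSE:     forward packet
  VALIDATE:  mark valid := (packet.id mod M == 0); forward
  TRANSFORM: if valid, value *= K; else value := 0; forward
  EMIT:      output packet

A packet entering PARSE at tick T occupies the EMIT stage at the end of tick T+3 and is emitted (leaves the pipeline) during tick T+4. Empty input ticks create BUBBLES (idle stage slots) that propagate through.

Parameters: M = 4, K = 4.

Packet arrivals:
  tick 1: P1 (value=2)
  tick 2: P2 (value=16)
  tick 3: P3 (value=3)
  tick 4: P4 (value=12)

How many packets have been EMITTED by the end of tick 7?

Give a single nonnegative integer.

Answer: 3

Derivation:
Tick 1: [PARSE:P1(v=2,ok=F), VALIDATE:-, TRANSFORM:-, EMIT:-] out:-; in:P1
Tick 2: [PARSE:P2(v=16,ok=F), VALIDATE:P1(v=2,ok=F), TRANSFORM:-, EMIT:-] out:-; in:P2
Tick 3: [PARSE:P3(v=3,ok=F), VALIDATE:P2(v=16,ok=F), TRANSFORM:P1(v=0,ok=F), EMIT:-] out:-; in:P3
Tick 4: [PARSE:P4(v=12,ok=F), VALIDATE:P3(v=3,ok=F), TRANSFORM:P2(v=0,ok=F), EMIT:P1(v=0,ok=F)] out:-; in:P4
Tick 5: [PARSE:-, VALIDATE:P4(v=12,ok=T), TRANSFORM:P3(v=0,ok=F), EMIT:P2(v=0,ok=F)] out:P1(v=0); in:-
Tick 6: [PARSE:-, VALIDATE:-, TRANSFORM:P4(v=48,ok=T), EMIT:P3(v=0,ok=F)] out:P2(v=0); in:-
Tick 7: [PARSE:-, VALIDATE:-, TRANSFORM:-, EMIT:P4(v=48,ok=T)] out:P3(v=0); in:-
Emitted by tick 7: ['P1', 'P2', 'P3']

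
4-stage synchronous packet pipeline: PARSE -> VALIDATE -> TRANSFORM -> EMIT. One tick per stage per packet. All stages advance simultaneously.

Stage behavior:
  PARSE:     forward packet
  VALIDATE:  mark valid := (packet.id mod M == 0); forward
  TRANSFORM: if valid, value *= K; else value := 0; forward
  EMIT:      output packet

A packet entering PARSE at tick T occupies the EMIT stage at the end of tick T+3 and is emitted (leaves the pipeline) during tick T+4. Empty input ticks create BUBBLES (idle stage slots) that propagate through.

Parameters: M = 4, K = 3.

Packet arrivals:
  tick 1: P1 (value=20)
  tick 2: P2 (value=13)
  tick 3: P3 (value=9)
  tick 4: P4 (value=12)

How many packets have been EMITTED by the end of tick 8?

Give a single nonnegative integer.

Tick 1: [PARSE:P1(v=20,ok=F), VALIDATE:-, TRANSFORM:-, EMIT:-] out:-; in:P1
Tick 2: [PARSE:P2(v=13,ok=F), VALIDATE:P1(v=20,ok=F), TRANSFORM:-, EMIT:-] out:-; in:P2
Tick 3: [PARSE:P3(v=9,ok=F), VALIDATE:P2(v=13,ok=F), TRANSFORM:P1(v=0,ok=F), EMIT:-] out:-; in:P3
Tick 4: [PARSE:P4(v=12,ok=F), VALIDATE:P3(v=9,ok=F), TRANSFORM:P2(v=0,ok=F), EMIT:P1(v=0,ok=F)] out:-; in:P4
Tick 5: [PARSE:-, VALIDATE:P4(v=12,ok=T), TRANSFORM:P3(v=0,ok=F), EMIT:P2(v=0,ok=F)] out:P1(v=0); in:-
Tick 6: [PARSE:-, VALIDATE:-, TRANSFORM:P4(v=36,ok=T), EMIT:P3(v=0,ok=F)] out:P2(v=0); in:-
Tick 7: [PARSE:-, VALIDATE:-, TRANSFORM:-, EMIT:P4(v=36,ok=T)] out:P3(v=0); in:-
Tick 8: [PARSE:-, VALIDATE:-, TRANSFORM:-, EMIT:-] out:P4(v=36); in:-
Emitted by tick 8: ['P1', 'P2', 'P3', 'P4']

Answer: 4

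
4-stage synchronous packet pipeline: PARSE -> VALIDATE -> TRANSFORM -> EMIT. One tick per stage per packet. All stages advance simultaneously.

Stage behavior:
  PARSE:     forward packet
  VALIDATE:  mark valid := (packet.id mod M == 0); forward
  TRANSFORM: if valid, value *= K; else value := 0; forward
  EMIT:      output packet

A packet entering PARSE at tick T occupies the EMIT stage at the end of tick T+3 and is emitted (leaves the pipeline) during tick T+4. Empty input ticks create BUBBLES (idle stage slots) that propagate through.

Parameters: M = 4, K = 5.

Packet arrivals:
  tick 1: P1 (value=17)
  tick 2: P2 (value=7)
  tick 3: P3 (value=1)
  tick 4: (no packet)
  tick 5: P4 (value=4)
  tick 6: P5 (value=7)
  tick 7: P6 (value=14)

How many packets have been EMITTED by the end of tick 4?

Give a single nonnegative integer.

Answer: 0

Derivation:
Tick 1: [PARSE:P1(v=17,ok=F), VALIDATE:-, TRANSFORM:-, EMIT:-] out:-; in:P1
Tick 2: [PARSE:P2(v=7,ok=F), VALIDATE:P1(v=17,ok=F), TRANSFORM:-, EMIT:-] out:-; in:P2
Tick 3: [PARSE:P3(v=1,ok=F), VALIDATE:P2(v=7,ok=F), TRANSFORM:P1(v=0,ok=F), EMIT:-] out:-; in:P3
Tick 4: [PARSE:-, VALIDATE:P3(v=1,ok=F), TRANSFORM:P2(v=0,ok=F), EMIT:P1(v=0,ok=F)] out:-; in:-
Emitted by tick 4: []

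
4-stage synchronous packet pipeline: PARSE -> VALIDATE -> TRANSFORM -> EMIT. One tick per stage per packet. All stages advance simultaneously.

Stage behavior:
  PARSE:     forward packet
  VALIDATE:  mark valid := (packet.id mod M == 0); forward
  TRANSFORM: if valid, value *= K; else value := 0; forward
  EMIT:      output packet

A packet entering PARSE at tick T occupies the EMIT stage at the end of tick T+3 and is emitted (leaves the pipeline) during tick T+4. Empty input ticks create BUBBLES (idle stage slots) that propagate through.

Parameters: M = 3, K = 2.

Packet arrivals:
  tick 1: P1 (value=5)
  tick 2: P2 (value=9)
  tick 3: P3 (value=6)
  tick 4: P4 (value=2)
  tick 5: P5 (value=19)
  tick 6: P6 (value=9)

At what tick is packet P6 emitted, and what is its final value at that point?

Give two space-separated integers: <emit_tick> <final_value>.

Tick 1: [PARSE:P1(v=5,ok=F), VALIDATE:-, TRANSFORM:-, EMIT:-] out:-; in:P1
Tick 2: [PARSE:P2(v=9,ok=F), VALIDATE:P1(v=5,ok=F), TRANSFORM:-, EMIT:-] out:-; in:P2
Tick 3: [PARSE:P3(v=6,ok=F), VALIDATE:P2(v=9,ok=F), TRANSFORM:P1(v=0,ok=F), EMIT:-] out:-; in:P3
Tick 4: [PARSE:P4(v=2,ok=F), VALIDATE:P3(v=6,ok=T), TRANSFORM:P2(v=0,ok=F), EMIT:P1(v=0,ok=F)] out:-; in:P4
Tick 5: [PARSE:P5(v=19,ok=F), VALIDATE:P4(v=2,ok=F), TRANSFORM:P3(v=12,ok=T), EMIT:P2(v=0,ok=F)] out:P1(v=0); in:P5
Tick 6: [PARSE:P6(v=9,ok=F), VALIDATE:P5(v=19,ok=F), TRANSFORM:P4(v=0,ok=F), EMIT:P3(v=12,ok=T)] out:P2(v=0); in:P6
Tick 7: [PARSE:-, VALIDATE:P6(v=9,ok=T), TRANSFORM:P5(v=0,ok=F), EMIT:P4(v=0,ok=F)] out:P3(v=12); in:-
Tick 8: [PARSE:-, VALIDATE:-, TRANSFORM:P6(v=18,ok=T), EMIT:P5(v=0,ok=F)] out:P4(v=0); in:-
Tick 9: [PARSE:-, VALIDATE:-, TRANSFORM:-, EMIT:P6(v=18,ok=T)] out:P5(v=0); in:-
Tick 10: [PARSE:-, VALIDATE:-, TRANSFORM:-, EMIT:-] out:P6(v=18); in:-
P6: arrives tick 6, valid=True (id=6, id%3=0), emit tick 10, final value 18

Answer: 10 18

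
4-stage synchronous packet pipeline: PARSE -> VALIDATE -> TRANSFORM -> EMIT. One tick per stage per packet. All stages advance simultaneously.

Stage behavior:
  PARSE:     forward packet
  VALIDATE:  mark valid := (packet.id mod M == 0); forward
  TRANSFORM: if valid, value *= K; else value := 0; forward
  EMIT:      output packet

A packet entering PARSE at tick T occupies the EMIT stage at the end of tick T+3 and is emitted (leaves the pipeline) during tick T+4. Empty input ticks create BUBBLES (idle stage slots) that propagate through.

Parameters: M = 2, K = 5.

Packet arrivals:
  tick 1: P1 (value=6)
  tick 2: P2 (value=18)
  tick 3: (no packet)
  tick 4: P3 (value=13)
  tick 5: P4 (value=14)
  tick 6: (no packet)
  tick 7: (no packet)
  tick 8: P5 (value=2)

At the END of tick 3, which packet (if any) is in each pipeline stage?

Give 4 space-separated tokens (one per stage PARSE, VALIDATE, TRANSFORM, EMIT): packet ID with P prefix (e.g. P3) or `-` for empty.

Answer: - P2 P1 -

Derivation:
Tick 1: [PARSE:P1(v=6,ok=F), VALIDATE:-, TRANSFORM:-, EMIT:-] out:-; in:P1
Tick 2: [PARSE:P2(v=18,ok=F), VALIDATE:P1(v=6,ok=F), TRANSFORM:-, EMIT:-] out:-; in:P2
Tick 3: [PARSE:-, VALIDATE:P2(v=18,ok=T), TRANSFORM:P1(v=0,ok=F), EMIT:-] out:-; in:-
At end of tick 3: ['-', 'P2', 'P1', '-']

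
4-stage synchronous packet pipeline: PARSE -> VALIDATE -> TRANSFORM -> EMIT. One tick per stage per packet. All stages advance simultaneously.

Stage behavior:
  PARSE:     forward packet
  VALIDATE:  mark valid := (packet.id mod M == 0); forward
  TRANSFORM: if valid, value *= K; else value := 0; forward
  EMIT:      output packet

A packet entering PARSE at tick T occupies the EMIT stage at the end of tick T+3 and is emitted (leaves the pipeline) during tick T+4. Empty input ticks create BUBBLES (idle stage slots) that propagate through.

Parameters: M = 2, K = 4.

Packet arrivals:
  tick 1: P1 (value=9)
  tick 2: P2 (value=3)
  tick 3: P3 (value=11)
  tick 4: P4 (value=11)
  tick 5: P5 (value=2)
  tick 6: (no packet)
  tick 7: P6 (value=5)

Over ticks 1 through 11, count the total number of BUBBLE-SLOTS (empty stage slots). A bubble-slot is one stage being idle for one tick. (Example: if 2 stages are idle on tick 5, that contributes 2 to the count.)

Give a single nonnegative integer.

Tick 1: [PARSE:P1(v=9,ok=F), VALIDATE:-, TRANSFORM:-, EMIT:-] out:-; bubbles=3
Tick 2: [PARSE:P2(v=3,ok=F), VALIDATE:P1(v=9,ok=F), TRANSFORM:-, EMIT:-] out:-; bubbles=2
Tick 3: [PARSE:P3(v=11,ok=F), VALIDATE:P2(v=3,ok=T), TRANSFORM:P1(v=0,ok=F), EMIT:-] out:-; bubbles=1
Tick 4: [PARSE:P4(v=11,ok=F), VALIDATE:P3(v=11,ok=F), TRANSFORM:P2(v=12,ok=T), EMIT:P1(v=0,ok=F)] out:-; bubbles=0
Tick 5: [PARSE:P5(v=2,ok=F), VALIDATE:P4(v=11,ok=T), TRANSFORM:P3(v=0,ok=F), EMIT:P2(v=12,ok=T)] out:P1(v=0); bubbles=0
Tick 6: [PARSE:-, VALIDATE:P5(v=2,ok=F), TRANSFORM:P4(v=44,ok=T), EMIT:P3(v=0,ok=F)] out:P2(v=12); bubbles=1
Tick 7: [PARSE:P6(v=5,ok=F), VALIDATE:-, TRANSFORM:P5(v=0,ok=F), EMIT:P4(v=44,ok=T)] out:P3(v=0); bubbles=1
Tick 8: [PARSE:-, VALIDATE:P6(v=5,ok=T), TRANSFORM:-, EMIT:P5(v=0,ok=F)] out:P4(v=44); bubbles=2
Tick 9: [PARSE:-, VALIDATE:-, TRANSFORM:P6(v=20,ok=T), EMIT:-] out:P5(v=0); bubbles=3
Tick 10: [PARSE:-, VALIDATE:-, TRANSFORM:-, EMIT:P6(v=20,ok=T)] out:-; bubbles=3
Tick 11: [PARSE:-, VALIDATE:-, TRANSFORM:-, EMIT:-] out:P6(v=20); bubbles=4
Total bubble-slots: 20

Answer: 20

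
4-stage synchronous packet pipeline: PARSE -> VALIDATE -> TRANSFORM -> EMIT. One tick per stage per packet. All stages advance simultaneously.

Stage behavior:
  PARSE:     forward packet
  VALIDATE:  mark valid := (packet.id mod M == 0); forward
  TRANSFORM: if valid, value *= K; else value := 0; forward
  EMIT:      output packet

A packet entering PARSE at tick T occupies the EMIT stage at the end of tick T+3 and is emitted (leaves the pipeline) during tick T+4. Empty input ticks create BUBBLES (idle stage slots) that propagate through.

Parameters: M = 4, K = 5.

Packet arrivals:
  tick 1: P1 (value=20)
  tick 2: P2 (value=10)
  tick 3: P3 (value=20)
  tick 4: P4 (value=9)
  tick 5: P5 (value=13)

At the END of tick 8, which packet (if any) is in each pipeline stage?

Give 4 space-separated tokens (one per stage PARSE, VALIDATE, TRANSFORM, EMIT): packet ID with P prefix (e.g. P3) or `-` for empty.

Tick 1: [PARSE:P1(v=20,ok=F), VALIDATE:-, TRANSFORM:-, EMIT:-] out:-; in:P1
Tick 2: [PARSE:P2(v=10,ok=F), VALIDATE:P1(v=20,ok=F), TRANSFORM:-, EMIT:-] out:-; in:P2
Tick 3: [PARSE:P3(v=20,ok=F), VALIDATE:P2(v=10,ok=F), TRANSFORM:P1(v=0,ok=F), EMIT:-] out:-; in:P3
Tick 4: [PARSE:P4(v=9,ok=F), VALIDATE:P3(v=20,ok=F), TRANSFORM:P2(v=0,ok=F), EMIT:P1(v=0,ok=F)] out:-; in:P4
Tick 5: [PARSE:P5(v=13,ok=F), VALIDATE:P4(v=9,ok=T), TRANSFORM:P3(v=0,ok=F), EMIT:P2(v=0,ok=F)] out:P1(v=0); in:P5
Tick 6: [PARSE:-, VALIDATE:P5(v=13,ok=F), TRANSFORM:P4(v=45,ok=T), EMIT:P3(v=0,ok=F)] out:P2(v=0); in:-
Tick 7: [PARSE:-, VALIDATE:-, TRANSFORM:P5(v=0,ok=F), EMIT:P4(v=45,ok=T)] out:P3(v=0); in:-
Tick 8: [PARSE:-, VALIDATE:-, TRANSFORM:-, EMIT:P5(v=0,ok=F)] out:P4(v=45); in:-
At end of tick 8: ['-', '-', '-', 'P5']

Answer: - - - P5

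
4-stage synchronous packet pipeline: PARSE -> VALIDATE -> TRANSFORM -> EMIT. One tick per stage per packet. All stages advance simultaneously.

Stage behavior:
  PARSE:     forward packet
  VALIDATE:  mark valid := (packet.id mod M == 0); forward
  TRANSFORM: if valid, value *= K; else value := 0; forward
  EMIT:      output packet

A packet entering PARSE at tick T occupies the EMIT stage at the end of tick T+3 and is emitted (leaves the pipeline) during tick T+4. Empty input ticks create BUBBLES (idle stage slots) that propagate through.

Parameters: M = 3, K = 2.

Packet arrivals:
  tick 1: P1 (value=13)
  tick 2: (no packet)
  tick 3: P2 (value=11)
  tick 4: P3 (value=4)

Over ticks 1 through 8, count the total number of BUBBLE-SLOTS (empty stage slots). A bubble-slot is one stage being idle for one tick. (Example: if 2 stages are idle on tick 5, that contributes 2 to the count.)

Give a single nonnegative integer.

Answer: 20

Derivation:
Tick 1: [PARSE:P1(v=13,ok=F), VALIDATE:-, TRANSFORM:-, EMIT:-] out:-; bubbles=3
Tick 2: [PARSE:-, VALIDATE:P1(v=13,ok=F), TRANSFORM:-, EMIT:-] out:-; bubbles=3
Tick 3: [PARSE:P2(v=11,ok=F), VALIDATE:-, TRANSFORM:P1(v=0,ok=F), EMIT:-] out:-; bubbles=2
Tick 4: [PARSE:P3(v=4,ok=F), VALIDATE:P2(v=11,ok=F), TRANSFORM:-, EMIT:P1(v=0,ok=F)] out:-; bubbles=1
Tick 5: [PARSE:-, VALIDATE:P3(v=4,ok=T), TRANSFORM:P2(v=0,ok=F), EMIT:-] out:P1(v=0); bubbles=2
Tick 6: [PARSE:-, VALIDATE:-, TRANSFORM:P3(v=8,ok=T), EMIT:P2(v=0,ok=F)] out:-; bubbles=2
Tick 7: [PARSE:-, VALIDATE:-, TRANSFORM:-, EMIT:P3(v=8,ok=T)] out:P2(v=0); bubbles=3
Tick 8: [PARSE:-, VALIDATE:-, TRANSFORM:-, EMIT:-] out:P3(v=8); bubbles=4
Total bubble-slots: 20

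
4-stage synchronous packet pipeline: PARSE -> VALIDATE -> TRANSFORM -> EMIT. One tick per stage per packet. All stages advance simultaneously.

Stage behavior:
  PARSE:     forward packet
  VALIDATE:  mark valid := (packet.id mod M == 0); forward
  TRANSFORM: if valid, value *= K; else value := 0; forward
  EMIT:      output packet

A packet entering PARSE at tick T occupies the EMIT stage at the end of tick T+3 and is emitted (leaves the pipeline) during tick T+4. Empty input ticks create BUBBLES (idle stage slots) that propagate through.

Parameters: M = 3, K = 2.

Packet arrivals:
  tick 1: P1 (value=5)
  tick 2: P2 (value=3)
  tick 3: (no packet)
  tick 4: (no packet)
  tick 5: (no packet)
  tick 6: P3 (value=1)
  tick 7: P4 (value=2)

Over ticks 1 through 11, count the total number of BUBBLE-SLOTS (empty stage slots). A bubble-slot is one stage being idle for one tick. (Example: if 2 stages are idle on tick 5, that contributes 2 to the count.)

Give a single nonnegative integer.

Tick 1: [PARSE:P1(v=5,ok=F), VALIDATE:-, TRANSFORM:-, EMIT:-] out:-; bubbles=3
Tick 2: [PARSE:P2(v=3,ok=F), VALIDATE:P1(v=5,ok=F), TRANSFORM:-, EMIT:-] out:-; bubbles=2
Tick 3: [PARSE:-, VALIDATE:P2(v=3,ok=F), TRANSFORM:P1(v=0,ok=F), EMIT:-] out:-; bubbles=2
Tick 4: [PARSE:-, VALIDATE:-, TRANSFORM:P2(v=0,ok=F), EMIT:P1(v=0,ok=F)] out:-; bubbles=2
Tick 5: [PARSE:-, VALIDATE:-, TRANSFORM:-, EMIT:P2(v=0,ok=F)] out:P1(v=0); bubbles=3
Tick 6: [PARSE:P3(v=1,ok=F), VALIDATE:-, TRANSFORM:-, EMIT:-] out:P2(v=0); bubbles=3
Tick 7: [PARSE:P4(v=2,ok=F), VALIDATE:P3(v=1,ok=T), TRANSFORM:-, EMIT:-] out:-; bubbles=2
Tick 8: [PARSE:-, VALIDATE:P4(v=2,ok=F), TRANSFORM:P3(v=2,ok=T), EMIT:-] out:-; bubbles=2
Tick 9: [PARSE:-, VALIDATE:-, TRANSFORM:P4(v=0,ok=F), EMIT:P3(v=2,ok=T)] out:-; bubbles=2
Tick 10: [PARSE:-, VALIDATE:-, TRANSFORM:-, EMIT:P4(v=0,ok=F)] out:P3(v=2); bubbles=3
Tick 11: [PARSE:-, VALIDATE:-, TRANSFORM:-, EMIT:-] out:P4(v=0); bubbles=4
Total bubble-slots: 28

Answer: 28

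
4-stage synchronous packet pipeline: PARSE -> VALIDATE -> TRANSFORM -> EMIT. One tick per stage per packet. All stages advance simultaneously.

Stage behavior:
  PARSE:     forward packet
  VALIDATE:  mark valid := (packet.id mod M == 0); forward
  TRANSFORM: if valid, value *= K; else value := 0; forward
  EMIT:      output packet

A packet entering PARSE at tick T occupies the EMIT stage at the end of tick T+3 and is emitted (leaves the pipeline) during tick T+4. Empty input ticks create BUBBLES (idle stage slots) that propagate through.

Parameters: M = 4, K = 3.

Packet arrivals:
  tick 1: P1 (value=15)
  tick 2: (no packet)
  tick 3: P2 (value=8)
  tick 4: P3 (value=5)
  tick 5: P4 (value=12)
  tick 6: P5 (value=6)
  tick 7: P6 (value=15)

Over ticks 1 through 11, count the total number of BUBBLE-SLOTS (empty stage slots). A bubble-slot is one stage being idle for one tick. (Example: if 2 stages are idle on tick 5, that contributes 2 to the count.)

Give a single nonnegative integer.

Answer: 20

Derivation:
Tick 1: [PARSE:P1(v=15,ok=F), VALIDATE:-, TRANSFORM:-, EMIT:-] out:-; bubbles=3
Tick 2: [PARSE:-, VALIDATE:P1(v=15,ok=F), TRANSFORM:-, EMIT:-] out:-; bubbles=3
Tick 3: [PARSE:P2(v=8,ok=F), VALIDATE:-, TRANSFORM:P1(v=0,ok=F), EMIT:-] out:-; bubbles=2
Tick 4: [PARSE:P3(v=5,ok=F), VALIDATE:P2(v=8,ok=F), TRANSFORM:-, EMIT:P1(v=0,ok=F)] out:-; bubbles=1
Tick 5: [PARSE:P4(v=12,ok=F), VALIDATE:P3(v=5,ok=F), TRANSFORM:P2(v=0,ok=F), EMIT:-] out:P1(v=0); bubbles=1
Tick 6: [PARSE:P5(v=6,ok=F), VALIDATE:P4(v=12,ok=T), TRANSFORM:P3(v=0,ok=F), EMIT:P2(v=0,ok=F)] out:-; bubbles=0
Tick 7: [PARSE:P6(v=15,ok=F), VALIDATE:P5(v=6,ok=F), TRANSFORM:P4(v=36,ok=T), EMIT:P3(v=0,ok=F)] out:P2(v=0); bubbles=0
Tick 8: [PARSE:-, VALIDATE:P6(v=15,ok=F), TRANSFORM:P5(v=0,ok=F), EMIT:P4(v=36,ok=T)] out:P3(v=0); bubbles=1
Tick 9: [PARSE:-, VALIDATE:-, TRANSFORM:P6(v=0,ok=F), EMIT:P5(v=0,ok=F)] out:P4(v=36); bubbles=2
Tick 10: [PARSE:-, VALIDATE:-, TRANSFORM:-, EMIT:P6(v=0,ok=F)] out:P5(v=0); bubbles=3
Tick 11: [PARSE:-, VALIDATE:-, TRANSFORM:-, EMIT:-] out:P6(v=0); bubbles=4
Total bubble-slots: 20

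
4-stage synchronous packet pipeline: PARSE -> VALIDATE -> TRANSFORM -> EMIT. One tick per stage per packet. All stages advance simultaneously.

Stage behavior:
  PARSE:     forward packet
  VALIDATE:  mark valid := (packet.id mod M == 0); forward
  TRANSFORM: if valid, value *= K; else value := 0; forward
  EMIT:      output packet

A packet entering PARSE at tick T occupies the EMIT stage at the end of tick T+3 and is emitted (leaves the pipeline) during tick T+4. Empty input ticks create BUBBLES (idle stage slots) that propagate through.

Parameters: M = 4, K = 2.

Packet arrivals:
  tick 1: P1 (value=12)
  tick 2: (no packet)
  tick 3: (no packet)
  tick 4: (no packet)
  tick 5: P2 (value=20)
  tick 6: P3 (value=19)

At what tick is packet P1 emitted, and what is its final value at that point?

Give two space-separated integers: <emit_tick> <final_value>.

Answer: 5 0

Derivation:
Tick 1: [PARSE:P1(v=12,ok=F), VALIDATE:-, TRANSFORM:-, EMIT:-] out:-; in:P1
Tick 2: [PARSE:-, VALIDATE:P1(v=12,ok=F), TRANSFORM:-, EMIT:-] out:-; in:-
Tick 3: [PARSE:-, VALIDATE:-, TRANSFORM:P1(v=0,ok=F), EMIT:-] out:-; in:-
Tick 4: [PARSE:-, VALIDATE:-, TRANSFORM:-, EMIT:P1(v=0,ok=F)] out:-; in:-
Tick 5: [PARSE:P2(v=20,ok=F), VALIDATE:-, TRANSFORM:-, EMIT:-] out:P1(v=0); in:P2
Tick 6: [PARSE:P3(v=19,ok=F), VALIDATE:P2(v=20,ok=F), TRANSFORM:-, EMIT:-] out:-; in:P3
Tick 7: [PARSE:-, VALIDATE:P3(v=19,ok=F), TRANSFORM:P2(v=0,ok=F), EMIT:-] out:-; in:-
Tick 8: [PARSE:-, VALIDATE:-, TRANSFORM:P3(v=0,ok=F), EMIT:P2(v=0,ok=F)] out:-; in:-
Tick 9: [PARSE:-, VALIDATE:-, TRANSFORM:-, EMIT:P3(v=0,ok=F)] out:P2(v=0); in:-
Tick 10: [PARSE:-, VALIDATE:-, TRANSFORM:-, EMIT:-] out:P3(v=0); in:-
P1: arrives tick 1, valid=False (id=1, id%4=1), emit tick 5, final value 0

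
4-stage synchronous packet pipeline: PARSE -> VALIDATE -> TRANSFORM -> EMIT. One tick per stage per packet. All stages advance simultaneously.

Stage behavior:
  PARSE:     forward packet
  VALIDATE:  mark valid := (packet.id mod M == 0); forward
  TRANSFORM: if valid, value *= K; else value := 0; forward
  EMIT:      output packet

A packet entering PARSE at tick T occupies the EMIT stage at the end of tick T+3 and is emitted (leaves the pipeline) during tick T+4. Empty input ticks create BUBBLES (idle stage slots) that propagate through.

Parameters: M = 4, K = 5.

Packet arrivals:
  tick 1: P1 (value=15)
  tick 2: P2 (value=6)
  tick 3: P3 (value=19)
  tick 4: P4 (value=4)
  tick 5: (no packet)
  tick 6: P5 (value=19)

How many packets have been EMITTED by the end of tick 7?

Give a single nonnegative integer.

Tick 1: [PARSE:P1(v=15,ok=F), VALIDATE:-, TRANSFORM:-, EMIT:-] out:-; in:P1
Tick 2: [PARSE:P2(v=6,ok=F), VALIDATE:P1(v=15,ok=F), TRANSFORM:-, EMIT:-] out:-; in:P2
Tick 3: [PARSE:P3(v=19,ok=F), VALIDATE:P2(v=6,ok=F), TRANSFORM:P1(v=0,ok=F), EMIT:-] out:-; in:P3
Tick 4: [PARSE:P4(v=4,ok=F), VALIDATE:P3(v=19,ok=F), TRANSFORM:P2(v=0,ok=F), EMIT:P1(v=0,ok=F)] out:-; in:P4
Tick 5: [PARSE:-, VALIDATE:P4(v=4,ok=T), TRANSFORM:P3(v=0,ok=F), EMIT:P2(v=0,ok=F)] out:P1(v=0); in:-
Tick 6: [PARSE:P5(v=19,ok=F), VALIDATE:-, TRANSFORM:P4(v=20,ok=T), EMIT:P3(v=0,ok=F)] out:P2(v=0); in:P5
Tick 7: [PARSE:-, VALIDATE:P5(v=19,ok=F), TRANSFORM:-, EMIT:P4(v=20,ok=T)] out:P3(v=0); in:-
Emitted by tick 7: ['P1', 'P2', 'P3']

Answer: 3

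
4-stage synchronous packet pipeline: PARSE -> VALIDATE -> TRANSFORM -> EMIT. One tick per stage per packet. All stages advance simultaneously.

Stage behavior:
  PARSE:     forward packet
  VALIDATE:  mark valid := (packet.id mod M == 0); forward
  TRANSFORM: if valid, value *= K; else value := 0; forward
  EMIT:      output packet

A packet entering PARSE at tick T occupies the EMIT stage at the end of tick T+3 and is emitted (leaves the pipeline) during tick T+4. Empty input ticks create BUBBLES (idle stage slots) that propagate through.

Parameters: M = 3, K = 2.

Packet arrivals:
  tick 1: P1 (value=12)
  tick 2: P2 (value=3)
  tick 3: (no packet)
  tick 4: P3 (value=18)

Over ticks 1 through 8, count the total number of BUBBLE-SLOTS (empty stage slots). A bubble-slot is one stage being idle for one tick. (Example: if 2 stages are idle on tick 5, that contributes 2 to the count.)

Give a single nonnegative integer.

Answer: 20

Derivation:
Tick 1: [PARSE:P1(v=12,ok=F), VALIDATE:-, TRANSFORM:-, EMIT:-] out:-; bubbles=3
Tick 2: [PARSE:P2(v=3,ok=F), VALIDATE:P1(v=12,ok=F), TRANSFORM:-, EMIT:-] out:-; bubbles=2
Tick 3: [PARSE:-, VALIDATE:P2(v=3,ok=F), TRANSFORM:P1(v=0,ok=F), EMIT:-] out:-; bubbles=2
Tick 4: [PARSE:P3(v=18,ok=F), VALIDATE:-, TRANSFORM:P2(v=0,ok=F), EMIT:P1(v=0,ok=F)] out:-; bubbles=1
Tick 5: [PARSE:-, VALIDATE:P3(v=18,ok=T), TRANSFORM:-, EMIT:P2(v=0,ok=F)] out:P1(v=0); bubbles=2
Tick 6: [PARSE:-, VALIDATE:-, TRANSFORM:P3(v=36,ok=T), EMIT:-] out:P2(v=0); bubbles=3
Tick 7: [PARSE:-, VALIDATE:-, TRANSFORM:-, EMIT:P3(v=36,ok=T)] out:-; bubbles=3
Tick 8: [PARSE:-, VALIDATE:-, TRANSFORM:-, EMIT:-] out:P3(v=36); bubbles=4
Total bubble-slots: 20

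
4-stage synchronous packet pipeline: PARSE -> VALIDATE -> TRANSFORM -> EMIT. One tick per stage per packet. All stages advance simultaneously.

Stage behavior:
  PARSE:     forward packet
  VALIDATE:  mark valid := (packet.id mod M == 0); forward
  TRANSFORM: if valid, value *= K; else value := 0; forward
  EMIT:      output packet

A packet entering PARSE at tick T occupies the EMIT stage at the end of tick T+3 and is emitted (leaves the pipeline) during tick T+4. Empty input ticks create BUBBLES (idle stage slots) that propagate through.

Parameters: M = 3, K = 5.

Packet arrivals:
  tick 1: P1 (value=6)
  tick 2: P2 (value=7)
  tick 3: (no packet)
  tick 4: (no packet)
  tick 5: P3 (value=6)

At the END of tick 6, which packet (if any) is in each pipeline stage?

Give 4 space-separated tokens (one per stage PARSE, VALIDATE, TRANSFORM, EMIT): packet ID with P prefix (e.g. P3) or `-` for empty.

Tick 1: [PARSE:P1(v=6,ok=F), VALIDATE:-, TRANSFORM:-, EMIT:-] out:-; in:P1
Tick 2: [PARSE:P2(v=7,ok=F), VALIDATE:P1(v=6,ok=F), TRANSFORM:-, EMIT:-] out:-; in:P2
Tick 3: [PARSE:-, VALIDATE:P2(v=7,ok=F), TRANSFORM:P1(v=0,ok=F), EMIT:-] out:-; in:-
Tick 4: [PARSE:-, VALIDATE:-, TRANSFORM:P2(v=0,ok=F), EMIT:P1(v=0,ok=F)] out:-; in:-
Tick 5: [PARSE:P3(v=6,ok=F), VALIDATE:-, TRANSFORM:-, EMIT:P2(v=0,ok=F)] out:P1(v=0); in:P3
Tick 6: [PARSE:-, VALIDATE:P3(v=6,ok=T), TRANSFORM:-, EMIT:-] out:P2(v=0); in:-
At end of tick 6: ['-', 'P3', '-', '-']

Answer: - P3 - -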